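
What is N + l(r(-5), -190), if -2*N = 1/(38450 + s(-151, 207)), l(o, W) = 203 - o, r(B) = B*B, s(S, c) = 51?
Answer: 13706355/77002 ≈ 178.00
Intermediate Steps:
r(B) = B²
N = -1/77002 (N = -1/(2*(38450 + 51)) = -½/38501 = -½*1/38501 = -1/77002 ≈ -1.2987e-5)
N + l(r(-5), -190) = -1/77002 + (203 - 1*(-5)²) = -1/77002 + (203 - 1*25) = -1/77002 + (203 - 25) = -1/77002 + 178 = 13706355/77002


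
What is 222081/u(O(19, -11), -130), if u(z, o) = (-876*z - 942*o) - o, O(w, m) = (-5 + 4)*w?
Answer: 222081/139234 ≈ 1.5950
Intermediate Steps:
O(w, m) = -w
u(z, o) = -943*o - 876*z (u(z, o) = (-942*o - 876*z) - o = -943*o - 876*z)
222081/u(O(19, -11), -130) = 222081/(-943*(-130) - (-876)*19) = 222081/(122590 - 876*(-19)) = 222081/(122590 + 16644) = 222081/139234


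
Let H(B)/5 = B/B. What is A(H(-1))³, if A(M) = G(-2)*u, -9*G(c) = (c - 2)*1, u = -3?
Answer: -64/27 ≈ -2.3704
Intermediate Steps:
G(c) = 2/9 - c/9 (G(c) = -(c - 2)/9 = -(-2 + c)/9 = 2/9 - c/9)
H(B) = 5 (H(B) = 5*(B/B) = 5*1 = 5)
A(M) = -4/3 (A(M) = (2/9 - ⅑*(-2))*(-3) = (2/9 + 2/9)*(-3) = (4/9)*(-3) = -4/3)
A(H(-1))³ = (-4/3)³ = -64/27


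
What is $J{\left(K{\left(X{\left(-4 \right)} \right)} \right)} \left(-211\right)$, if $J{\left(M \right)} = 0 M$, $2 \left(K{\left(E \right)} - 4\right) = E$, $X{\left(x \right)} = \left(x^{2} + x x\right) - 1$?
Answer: $0$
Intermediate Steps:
$X{\left(x \right)} = -1 + 2 x^{2}$ ($X{\left(x \right)} = \left(x^{2} + x^{2}\right) - 1 = 2 x^{2} - 1 = -1 + 2 x^{2}$)
$K{\left(E \right)} = 4 + \frac{E}{2}$
$J{\left(M \right)} = 0$
$J{\left(K{\left(X{\left(-4 \right)} \right)} \right)} \left(-211\right) = 0 \left(-211\right) = 0$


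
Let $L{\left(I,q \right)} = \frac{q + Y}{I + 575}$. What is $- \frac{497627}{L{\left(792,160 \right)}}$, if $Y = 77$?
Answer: $- \frac{680256109}{237} \approx -2.8703 \cdot 10^{6}$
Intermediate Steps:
$L{\left(I,q \right)} = \frac{77 + q}{575 + I}$ ($L{\left(I,q \right)} = \frac{q + 77}{I + 575} = \frac{77 + q}{575 + I}$)
$- \frac{497627}{L{\left(792,160 \right)}} = - \frac{497627}{\frac{1}{575 + 792} \left(77 + 160\right)} = - \frac{497627}{\frac{1}{1367} \cdot 237} = - \frac{497627}{\frac{237}{1367}} = \left(-497627\right) \frac{1367}{237} = - \frac{680256109}{237}$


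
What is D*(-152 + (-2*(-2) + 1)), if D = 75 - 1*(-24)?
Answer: -14553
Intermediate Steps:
D = 99 (D = 75 + 24 = 99)
D*(-152 + (-2*(-2) + 1)) = 99*(-152 + (-2*(-2) + 1)) = 99*(-152 + (4 + 1)) = 99*(-152 + 5) = 99*(-147) = -14553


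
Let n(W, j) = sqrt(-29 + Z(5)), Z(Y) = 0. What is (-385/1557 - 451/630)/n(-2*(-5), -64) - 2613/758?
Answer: -2613/758 + 34991*I*sqrt(29)/1053570 ≈ -3.4472 + 0.17885*I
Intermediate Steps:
n(W, j) = I*sqrt(29) (n(W, j) = sqrt(-29 + 0) = sqrt(-29) = I*sqrt(29))
(-385/1557 - 451/630)/n(-2*(-5), -64) - 2613/758 = (-385/1557 - 451/630)/((I*sqrt(29))) - 2613/758 = (-385*1/1557 - 451*1/630)*(-I*sqrt(29)/29) - 2613*1/758 = (-385/1557 - 451/630)*(-I*sqrt(29)/29) - 2613/758 = -(-34991)*I*sqrt(29)/1053570 - 2613/758 = 34991*I*sqrt(29)/1053570 - 2613/758 = -2613/758 + 34991*I*sqrt(29)/1053570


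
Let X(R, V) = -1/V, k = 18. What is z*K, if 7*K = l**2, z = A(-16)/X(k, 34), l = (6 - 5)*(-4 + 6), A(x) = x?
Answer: 2176/7 ≈ 310.86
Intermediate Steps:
l = 2 (l = 1*2 = 2)
z = 544 (z = -16/((-1/34)) = -16/((-1*1/34)) = -16/(-1/34) = -16*(-34) = 544)
K = 4/7 (K = (1/7)*2**2 = (1/7)*4 = 4/7 ≈ 0.57143)
z*K = 544*(4/7) = 2176/7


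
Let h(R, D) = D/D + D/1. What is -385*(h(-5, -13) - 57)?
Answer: 26565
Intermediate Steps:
h(R, D) = 1 + D (h(R, D) = 1 + D*1 = 1 + D)
-385*(h(-5, -13) - 57) = -385*((1 - 13) - 57) = -385*(-12 - 57) = -385*(-69) = 26565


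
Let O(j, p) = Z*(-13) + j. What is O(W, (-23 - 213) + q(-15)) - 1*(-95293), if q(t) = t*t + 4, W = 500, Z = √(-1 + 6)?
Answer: 95793 - 13*√5 ≈ 95764.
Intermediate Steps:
Z = √5 ≈ 2.2361
q(t) = 4 + t² (q(t) = t² + 4 = 4 + t²)
O(j, p) = j - 13*√5 (O(j, p) = √5*(-13) + j = -13*√5 + j = j - 13*√5)
O(W, (-23 - 213) + q(-15)) - 1*(-95293) = (500 - 13*√5) - 1*(-95293) = (500 - 13*√5) + 95293 = 95793 - 13*√5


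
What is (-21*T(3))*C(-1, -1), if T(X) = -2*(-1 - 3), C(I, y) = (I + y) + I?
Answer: 504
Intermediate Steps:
C(I, y) = y + 2*I
T(X) = 8 (T(X) = -2*(-4) = 8)
(-21*T(3))*C(-1, -1) = (-21*8)*(-1 + 2*(-1)) = -168*(-1 - 2) = -168*(-3) = 504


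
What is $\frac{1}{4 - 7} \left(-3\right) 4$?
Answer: $4$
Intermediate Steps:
$\frac{1}{4 - 7} \left(-3\right) 4 = \frac{1}{-3} \left(-3\right) 4 = \left(- \frac{1}{3}\right) \left(-3\right) 4 = 1 \cdot 4 = 4$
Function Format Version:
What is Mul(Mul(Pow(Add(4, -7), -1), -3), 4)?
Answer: 4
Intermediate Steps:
Mul(Mul(Pow(Add(4, -7), -1), -3), 4) = Mul(Mul(Pow(-3, -1), -3), 4) = Mul(Mul(Rational(-1, 3), -3), 4) = Mul(1, 4) = 4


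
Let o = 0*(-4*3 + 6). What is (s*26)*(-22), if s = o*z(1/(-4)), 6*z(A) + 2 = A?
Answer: 0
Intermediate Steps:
z(A) = -⅓ + A/6
o = 0 (o = 0*(-12 + 6) = 0*(-6) = 0)
s = 0 (s = 0*(-⅓ + (⅙)/(-4)) = 0*(-⅓ + (⅙)*(-¼)) = 0*(-⅓ - 1/24) = 0*(-3/8) = 0)
(s*26)*(-22) = (0*26)*(-22) = 0*(-22) = 0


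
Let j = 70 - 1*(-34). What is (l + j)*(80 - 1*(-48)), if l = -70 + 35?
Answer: 8832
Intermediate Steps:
j = 104 (j = 70 + 34 = 104)
l = -35
(l + j)*(80 - 1*(-48)) = (-35 + 104)*(80 - 1*(-48)) = 69*(80 + 48) = 69*128 = 8832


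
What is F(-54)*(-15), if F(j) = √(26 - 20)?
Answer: -15*√6 ≈ -36.742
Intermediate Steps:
F(j) = √6
F(-54)*(-15) = √6*(-15) = -15*√6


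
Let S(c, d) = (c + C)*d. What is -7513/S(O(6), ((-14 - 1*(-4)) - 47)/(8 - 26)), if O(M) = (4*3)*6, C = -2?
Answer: -22539/665 ≈ -33.893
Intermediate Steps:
O(M) = 72 (O(M) = 12*6 = 72)
S(c, d) = d*(-2 + c) (S(c, d) = (c - 2)*d = (-2 + c)*d = d*(-2 + c))
-7513/S(O(6), ((-14 - 1*(-4)) - 47)/(8 - 26)) = -7513*(8 - 26)/((-2 + 72)*((-14 - 1*(-4)) - 47)) = -7513*(-9/(35*((-14 + 4) - 47))) = -7513*(-9/(35*(-10 - 47))) = -7513/(-57*(-1/18)*70) = -7513/((19/6)*70) = -7513/665/3 = -7513*3/665 = -22539/665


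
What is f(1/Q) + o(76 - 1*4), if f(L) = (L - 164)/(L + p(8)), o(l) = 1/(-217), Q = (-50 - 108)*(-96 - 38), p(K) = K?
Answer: -17526472/854763 ≈ -20.504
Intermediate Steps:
Q = 21172 (Q = -158*(-134) = 21172)
o(l) = -1/217
f(L) = (-164 + L)/(8 + L) (f(L) = (L - 164)/(L + 8) = (-164 + L)/(8 + L))
f(1/Q) + o(76 - 1*4) = (-164 + 1/21172)/(8 + 1/21172) - 1/217 = -3472207/21172/(169377/21172) - 1/217 = (21172/169377)*(-3472207/21172) - 1/217 = -80749/3939 - 1/217 = -17526472/854763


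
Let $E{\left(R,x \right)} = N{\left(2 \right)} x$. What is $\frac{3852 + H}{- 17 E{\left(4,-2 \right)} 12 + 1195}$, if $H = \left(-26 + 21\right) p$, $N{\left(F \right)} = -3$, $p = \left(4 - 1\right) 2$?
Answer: $- \frac{3822}{29} \approx -131.79$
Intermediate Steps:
$p = 6$ ($p = 3 \cdot 2 = 6$)
$E{\left(R,x \right)} = - 3 x$
$H = -30$ ($H = \left(-26 + 21\right) 6 = \left(-5\right) 6 = -30$)
$\frac{3852 + H}{- 17 E{\left(4,-2 \right)} 12 + 1195} = \frac{3852 - 30}{- 17 \left(\left(-3\right) \left(-2\right)\right) 12 + 1195} = \frac{3822}{\left(-17\right) 6 \cdot 12 + 1195} = \frac{3822}{\left(-102\right) 12 + 1195} = \frac{3822}{-1224 + 1195} = \frac{3822}{-29} = 3822 \left(- \frac{1}{29}\right) = - \frac{3822}{29}$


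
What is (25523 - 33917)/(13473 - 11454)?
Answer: -2798/673 ≈ -4.1575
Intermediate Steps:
(25523 - 33917)/(13473 - 11454) = -8394/2019 = -8394*1/2019 = -2798/673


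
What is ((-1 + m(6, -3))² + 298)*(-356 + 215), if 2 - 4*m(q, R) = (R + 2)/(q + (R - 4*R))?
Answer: -50461127/1200 ≈ -42051.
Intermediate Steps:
m(q, R) = ½ - (2 + R)/(4*(q - 3*R)) (m(q, R) = ½ - (R + 2)/(4*(q + (R - 4*R))) = ½ - (2 + R)/(4*(q - 3*R)))
((-1 + m(6, -3))² + 298)*(-356 + 215) = ((-1 + (2 - 2*6 + 7*(-3))/(4*(-1*6 + 3*(-3))))² + 298)*(-356 + 215) = ((-1 + (2 - 12 - 21)/(4*(-6 - 9)))² + 298)*(-141) = ((-1 + (¼)*(-31)/(-15))² + 298)*(-141) = ((-1 + (¼)*(-1/15)*(-31))² + 298)*(-141) = ((-1 + 31/60)² + 298)*(-141) = ((-29/60)² + 298)*(-141) = (841/3600 + 298)*(-141) = (1073641/3600)*(-141) = -50461127/1200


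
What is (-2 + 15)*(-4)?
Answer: -52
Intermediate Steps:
(-2 + 15)*(-4) = 13*(-4) = -52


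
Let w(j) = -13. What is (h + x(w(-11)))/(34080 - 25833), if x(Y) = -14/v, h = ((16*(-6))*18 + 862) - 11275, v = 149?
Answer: -1809023/1228803 ≈ -1.4722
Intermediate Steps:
h = -12141 (h = (-96*18 + 862) - 11275 = (-1728 + 862) - 11275 = -866 - 11275 = -12141)
x(Y) = -14/149
(h + x(w(-11)))/(34080 - 25833) = (-12141 - 14/149)/(34080 - 25833) = -1809023/149/8247 = -1809023/149*1/8247 = -1809023/1228803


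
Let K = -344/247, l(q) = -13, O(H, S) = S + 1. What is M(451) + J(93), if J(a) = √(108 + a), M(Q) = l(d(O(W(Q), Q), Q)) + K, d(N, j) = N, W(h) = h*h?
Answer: -3555/247 + √201 ≈ -0.21527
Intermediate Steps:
W(h) = h²
O(H, S) = 1 + S
K = -344/247 (K = -344*1/247 = -344/247 ≈ -1.3927)
M(Q) = -3555/247 (M(Q) = -13 - 344/247 = -3555/247)
M(451) + J(93) = -3555/247 + √(108 + 93) = -3555/247 + √201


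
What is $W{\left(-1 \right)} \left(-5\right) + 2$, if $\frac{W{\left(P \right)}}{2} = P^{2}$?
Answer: $-8$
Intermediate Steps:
$W{\left(P \right)} = 2 P^{2}$
$W{\left(-1 \right)} \left(-5\right) + 2 = 2 \left(-1\right)^{2} \left(-5\right) + 2 = 2 \cdot 1 \left(-5\right) + 2 = 2 \left(-5\right) + 2 = -10 + 2 = -8$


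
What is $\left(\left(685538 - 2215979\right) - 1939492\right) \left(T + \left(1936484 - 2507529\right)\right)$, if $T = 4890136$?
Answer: $-14986956390903$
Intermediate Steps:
$\left(\left(685538 - 2215979\right) - 1939492\right) \left(T + \left(1936484 - 2507529\right)\right) = \left(\left(685538 - 2215979\right) - 1939492\right) \left(4890136 + \left(1936484 - 2507529\right)\right) = \left(\left(685538 - 2215979\right) - 1939492\right) \left(4890136 - 571045\right) = \left(-1530441 - 1939492\right) 4319091 = \left(-3469933\right) 4319091 = -14986956390903$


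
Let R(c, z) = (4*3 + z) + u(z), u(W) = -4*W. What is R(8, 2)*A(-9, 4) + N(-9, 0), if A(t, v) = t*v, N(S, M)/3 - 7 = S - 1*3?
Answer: -231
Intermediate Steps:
N(S, M) = 12 + 3*S (N(S, M) = 21 + 3*(S - 1*3) = 21 + 3*(S - 3) = 21 + 3*(-3 + S) = 21 + (-9 + 3*S) = 12 + 3*S)
R(c, z) = 12 - 3*z (R(c, z) = (4*3 + z) - 4*z = (12 + z) - 4*z = 12 - 3*z)
R(8, 2)*A(-9, 4) + N(-9, 0) = (12 - 3*2)*(-9*4) + (12 + 3*(-9)) = (12 - 6)*(-36) + (12 - 27) = 6*(-36) - 15 = -216 - 15 = -231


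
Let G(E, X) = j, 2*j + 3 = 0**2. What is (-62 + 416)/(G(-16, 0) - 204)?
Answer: -236/137 ≈ -1.7226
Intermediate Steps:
j = -3/2 (j = -3/2 + (1/2)*0**2 = -3/2 + (1/2)*0 = -3/2 + 0 = -3/2 ≈ -1.5000)
G(E, X) = -3/2
(-62 + 416)/(G(-16, 0) - 204) = (-62 + 416)/(-3/2 - 204) = 354/(-411/2) = 354*(-2/411) = -236/137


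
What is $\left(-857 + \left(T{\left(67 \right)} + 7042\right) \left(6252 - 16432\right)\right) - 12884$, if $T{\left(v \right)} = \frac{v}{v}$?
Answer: $-71711481$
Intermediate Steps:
$T{\left(v \right)} = 1$
$\left(-857 + \left(T{\left(67 \right)} + 7042\right) \left(6252 - 16432\right)\right) - 12884 = \left(-857 + \left(1 + 7042\right) \left(6252 - 16432\right)\right) - 12884 = \left(-857 + 7043 \left(-10180\right)\right) - 12884 = \left(-857 - 71697740\right) - 12884 = -71698597 - 12884 = -71711481$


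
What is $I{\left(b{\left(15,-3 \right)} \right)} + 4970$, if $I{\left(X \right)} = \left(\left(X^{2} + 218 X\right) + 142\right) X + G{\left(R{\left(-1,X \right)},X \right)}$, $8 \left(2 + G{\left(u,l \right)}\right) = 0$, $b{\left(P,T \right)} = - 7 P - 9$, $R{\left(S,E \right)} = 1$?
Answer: $1340364$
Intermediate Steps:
$b{\left(P,T \right)} = -9 - 7 P$
$G{\left(u,l \right)} = -2$ ($G{\left(u,l \right)} = -2 + \frac{1}{8} \cdot 0 = -2 + 0 = -2$)
$I{\left(X \right)} = -2 + X \left(142 + X^{2} + 218 X\right)$ ($I{\left(X \right)} = \left(\left(X^{2} + 218 X\right) + 142\right) X - 2 = \left(142 + X^{2} + 218 X\right) X - 2 = X \left(142 + X^{2} + 218 X\right) - 2 = -2 + X \left(142 + X^{2} + 218 X\right)$)
$I{\left(b{\left(15,-3 \right)} \right)} + 4970 = \left(-2 + \left(-9 - 105\right)^{3} + 142 \left(-9 - 105\right) + 218 \left(-9 - 105\right)^{2}\right) + 4970 = \left(-2 + \left(-114\right)^{3} + 142 \left(-114\right) + 218 \left(-114\right)^{2}\right) + 4970 = \left(-2 - 1481544 - 16188 + 218 \cdot 12996\right) + 4970 = \left(-2 - 1481544 - 16188 + 2833128\right) + 4970 = 1335394 + 4970 = 1340364$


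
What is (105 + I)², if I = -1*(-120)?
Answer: 50625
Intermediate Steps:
I = 120
(105 + I)² = (105 + 120)² = 225² = 50625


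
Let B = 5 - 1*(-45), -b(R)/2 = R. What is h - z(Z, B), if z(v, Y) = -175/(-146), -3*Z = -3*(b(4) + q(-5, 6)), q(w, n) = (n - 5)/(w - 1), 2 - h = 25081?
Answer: -3661709/146 ≈ -25080.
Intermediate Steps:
h = -25079 (h = 2 - 1*25081 = 2 - 25081 = -25079)
b(R) = -2*R
q(w, n) = (-5 + n)/(-1 + w)
B = 50 (B = 5 + 45 = 50)
Z = -49/6 (Z = -(-1)*(-2*4 + (-5 + 6)/(-1 - 5)) = -(-1)*(-8 + 1/(-6)) = -(-1)*(-8 - ⅙*1) = -(-1)*(-8 - ⅙) = -(-1)*(-49)/6 = -⅓*49/2 = -49/6 ≈ -8.1667)
z(v, Y) = 175/146 (z(v, Y) = -175*(-1/146) = 175/146)
h - z(Z, B) = -25079 - 1*175/146 = -25079 - 175/146 = -3661709/146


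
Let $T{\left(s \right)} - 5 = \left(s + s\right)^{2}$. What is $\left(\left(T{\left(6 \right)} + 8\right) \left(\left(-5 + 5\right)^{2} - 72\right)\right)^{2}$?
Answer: $127780416$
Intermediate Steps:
$T{\left(s \right)} = 5 + 4 s^{2}$ ($T{\left(s \right)} = 5 + \left(s + s\right)^{2} = 5 + \left(2 s\right)^{2} = 5 + 4 s^{2}$)
$\left(\left(T{\left(6 \right)} + 8\right) \left(\left(-5 + 5\right)^{2} - 72\right)\right)^{2} = \left(\left(\left(5 + 4 \cdot 6^{2}\right) + 8\right) \left(\left(-5 + 5\right)^{2} - 72\right)\right)^{2} = \left(\left(\left(5 + 4 \cdot 36\right) + 8\right) \left(0^{2} - 72\right)\right)^{2} = \left(\left(\left(5 + 144\right) + 8\right) \left(0 - 72\right)\right)^{2} = \left(\left(149 + 8\right) \left(-72\right)\right)^{2} = \left(157 \left(-72\right)\right)^{2} = \left(-11304\right)^{2} = 127780416$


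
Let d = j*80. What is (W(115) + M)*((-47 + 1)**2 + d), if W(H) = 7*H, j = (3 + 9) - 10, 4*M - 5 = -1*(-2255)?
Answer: 3118120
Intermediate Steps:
M = 565 (M = 5/4 + (-1*(-2255))/4 = 5/4 + (1/4)*2255 = 5/4 + 2255/4 = 565)
j = 2 (j = 12 - 10 = 2)
d = 160 (d = 2*80 = 160)
(W(115) + M)*((-47 + 1)**2 + d) = (7*115 + 565)*((-47 + 1)**2 + 160) = (805 + 565)*((-46)**2 + 160) = 1370*(2116 + 160) = 1370*2276 = 3118120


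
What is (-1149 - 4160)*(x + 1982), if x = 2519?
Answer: -23895809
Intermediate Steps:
(-1149 - 4160)*(x + 1982) = (-1149 - 4160)*(2519 + 1982) = -5309*4501 = -23895809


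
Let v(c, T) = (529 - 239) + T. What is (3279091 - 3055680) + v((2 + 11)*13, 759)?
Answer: 224460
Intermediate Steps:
v(c, T) = 290 + T
(3279091 - 3055680) + v((2 + 11)*13, 759) = (3279091 - 3055680) + (290 + 759) = 223411 + 1049 = 224460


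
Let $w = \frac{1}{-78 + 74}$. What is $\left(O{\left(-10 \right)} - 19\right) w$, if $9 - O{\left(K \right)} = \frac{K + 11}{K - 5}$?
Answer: $\frac{149}{60} \approx 2.4833$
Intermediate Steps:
$w = - \frac{1}{4}$ ($w = \frac{1}{-4} = - \frac{1}{4} \approx -0.25$)
$O{\left(K \right)} = 9 - \frac{11 + K}{-5 + K}$ ($O{\left(K \right)} = 9 - \frac{K + 11}{K - 5} = 9 - \frac{11 + K}{-5 + K}$)
$\left(O{\left(-10 \right)} - 19\right) w = \left(\frac{8 \left(-7 - 10\right)}{-5 - 10} - 19\right) \left(- \frac{1}{4}\right) = \left(8 \frac{1}{-15} \left(-17\right) - 19\right) \left(- \frac{1}{4}\right) = \left(8 \left(- \frac{1}{15}\right) \left(-17\right) - 19\right) \left(- \frac{1}{4}\right) = \left(\frac{136}{15} - 19\right) \left(- \frac{1}{4}\right) = \left(- \frac{149}{15}\right) \left(- \frac{1}{4}\right) = \frac{149}{60}$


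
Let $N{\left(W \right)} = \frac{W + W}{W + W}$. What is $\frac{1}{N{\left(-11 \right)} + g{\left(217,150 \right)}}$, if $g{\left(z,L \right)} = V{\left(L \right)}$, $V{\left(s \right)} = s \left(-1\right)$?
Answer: $- \frac{1}{149} \approx -0.0067114$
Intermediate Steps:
$N{\left(W \right)} = 1$ ($N{\left(W \right)} = \frac{2 W}{2 W} = 2 W \frac{1}{2 W} = 1$)
$V{\left(s \right)} = - s$
$g{\left(z,L \right)} = - L$
$\frac{1}{N{\left(-11 \right)} + g{\left(217,150 \right)}} = \frac{1}{1 - 150} = \frac{1}{-149} = - \frac{1}{149}$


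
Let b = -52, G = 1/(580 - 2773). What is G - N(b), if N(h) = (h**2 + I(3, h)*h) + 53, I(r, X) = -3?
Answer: -6388210/2193 ≈ -2913.0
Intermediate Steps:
G = -1/2193 (G = 1/(-2193) = -1/2193 ≈ -0.00045600)
N(h) = 53 + h**2 - 3*h (N(h) = (h**2 - 3*h) + 53 = 53 + h**2 - 3*h)
G - N(b) = -1/2193 - (53 + (-52)**2 - 3*(-52)) = -1/2193 - (53 + 2704 + 156) = -1/2193 - 1*2913 = -1/2193 - 2913 = -6388210/2193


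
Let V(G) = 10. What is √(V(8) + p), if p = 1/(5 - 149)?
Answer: √1439/12 ≈ 3.1612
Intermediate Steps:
p = -1/144 (p = 1/(-144) = -1/144 ≈ -0.0069444)
√(V(8) + p) = √(10 - 1/144) = √(1439/144) = √1439/12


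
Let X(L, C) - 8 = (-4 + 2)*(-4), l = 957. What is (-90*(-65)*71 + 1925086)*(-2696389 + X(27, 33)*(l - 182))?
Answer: -6281704479204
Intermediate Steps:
X(L, C) = 16 (X(L, C) = 8 + (-4 + 2)*(-4) = 8 - 2*(-4) = 8 + 8 = 16)
(-90*(-65)*71 + 1925086)*(-2696389 + X(27, 33)*(l - 182)) = (-90*(-65)*71 + 1925086)*(-2696389 + 16*(957 - 182)) = (5850*71 + 1925086)*(-2696389 + 16*775) = (415350 + 1925086)*(-2696389 + 12400) = 2340436*(-2683989) = -6281704479204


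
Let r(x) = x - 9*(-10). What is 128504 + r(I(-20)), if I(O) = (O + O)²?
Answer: 130194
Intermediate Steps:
I(O) = 4*O² (I(O) = (2*O)² = 4*O²)
r(x) = 90 + x (r(x) = x + 90 = 90 + x)
128504 + r(I(-20)) = 128504 + (90 + 4*(-20)²) = 128504 + (90 + 4*400) = 128504 + (90 + 1600) = 128504 + 1690 = 130194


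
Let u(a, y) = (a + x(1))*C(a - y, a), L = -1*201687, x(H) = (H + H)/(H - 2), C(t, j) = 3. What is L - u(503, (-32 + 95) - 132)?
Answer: -203190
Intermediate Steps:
x(H) = 2*H/(-2 + H) (x(H) = (2*H)/(-2 + H) = 2*H/(-2 + H))
L = -201687
u(a, y) = -6 + 3*a (u(a, y) = (a + 2*1/(-2 + 1))*3 = (a + 2*1/(-1))*3 = (a + 2*1*(-1))*3 = (a - 2)*3 = (-2 + a)*3 = -6 + 3*a)
L - u(503, (-32 + 95) - 132) = -201687 - (-6 + 3*503) = -201687 - (-6 + 1509) = -201687 - 1*1503 = -201687 - 1503 = -203190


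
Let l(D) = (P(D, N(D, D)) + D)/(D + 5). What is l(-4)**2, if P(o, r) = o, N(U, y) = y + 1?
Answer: 64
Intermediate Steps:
N(U, y) = 1 + y
l(D) = 2*D/(5 + D) (l(D) = (D + D)/(D + 5) = (2*D)/(5 + D) = 2*D/(5 + D))
l(-4)**2 = (2*(-4)/(5 - 4))**2 = (2*(-4)/1)**2 = (2*(-4)*1)**2 = (-8)**2 = 64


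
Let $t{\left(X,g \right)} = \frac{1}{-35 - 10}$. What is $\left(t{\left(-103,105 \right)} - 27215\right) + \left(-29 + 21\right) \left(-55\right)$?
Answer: $- \frac{1204876}{45} \approx -26775.0$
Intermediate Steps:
$t{\left(X,g \right)} = - \frac{1}{45}$ ($t{\left(X,g \right)} = \frac{1}{-45} = - \frac{1}{45}$)
$\left(t{\left(-103,105 \right)} - 27215\right) + \left(-29 + 21\right) \left(-55\right) = \left(- \frac{1}{45} - 27215\right) + \left(-29 + 21\right) \left(-55\right) = - \frac{1224676}{45} - -440 = - \frac{1224676}{45} + 440 = - \frac{1204876}{45}$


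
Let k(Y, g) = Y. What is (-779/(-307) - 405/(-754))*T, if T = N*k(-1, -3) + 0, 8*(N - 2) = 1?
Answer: -12098917/1851824 ≈ -6.5335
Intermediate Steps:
N = 17/8 (N = 2 + (⅛)*1 = 2 + ⅛ = 17/8 ≈ 2.1250)
T = -17/8 (T = (17/8)*(-1) + 0 = -17/8 + 0 = -17/8 ≈ -2.1250)
(-779/(-307) - 405/(-754))*T = (-779/(-307) - 405/(-754))*(-17/8) = (-779*(-1/307) - 405*(-1/754))*(-17/8) = (779/307 + 405/754)*(-17/8) = (711701/231478)*(-17/8) = -12098917/1851824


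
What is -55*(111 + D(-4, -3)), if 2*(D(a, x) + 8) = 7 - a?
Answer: -11935/2 ≈ -5967.5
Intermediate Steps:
D(a, x) = -9/2 - a/2 (D(a, x) = -8 + (7 - a)/2 = -8 + (7/2 - a/2) = -9/2 - a/2)
-55*(111 + D(-4, -3)) = -55*(111 + (-9/2 - ½*(-4))) = -55*(111 + (-9/2 + 2)) = -55*(111 - 5/2) = -55*217/2 = -11935/2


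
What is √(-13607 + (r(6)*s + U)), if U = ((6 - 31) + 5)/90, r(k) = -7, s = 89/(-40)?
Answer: 7*I*√998570/60 ≈ 116.58*I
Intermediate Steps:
s = -89/40 (s = 89*(-1/40) = -89/40 ≈ -2.2250)
U = -2/9 (U = (-25 + 5)*(1/90) = -20*1/90 = -2/9 ≈ -0.22222)
√(-13607 + (r(6)*s + U)) = √(-13607 + (-7*(-89/40) - 2/9)) = √(-13607 + (623/40 - 2/9)) = √(-13607 + 5527/360) = √(-4892993/360) = 7*I*√998570/60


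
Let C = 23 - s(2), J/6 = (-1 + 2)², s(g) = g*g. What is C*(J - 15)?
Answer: -171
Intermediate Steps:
s(g) = g²
J = 6 (J = 6*(-1 + 2)² = 6*1² = 6*1 = 6)
C = 19 (C = 23 - 1*2² = 23 - 1*4 = 23 - 4 = 19)
C*(J - 15) = 19*(6 - 15) = 19*(-9) = -171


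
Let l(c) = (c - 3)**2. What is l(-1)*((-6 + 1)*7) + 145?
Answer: -415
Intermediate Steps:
l(c) = (-3 + c)**2
l(-1)*((-6 + 1)*7) + 145 = (-3 - 1)**2*((-6 + 1)*7) + 145 = (-4)**2*(-5*7) + 145 = 16*(-35) + 145 = -560 + 145 = -415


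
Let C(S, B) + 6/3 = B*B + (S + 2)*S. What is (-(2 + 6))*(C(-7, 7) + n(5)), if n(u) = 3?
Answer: -680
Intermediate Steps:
C(S, B) = -2 + B**2 + S*(2 + S) (C(S, B) = -2 + (B*B + (S + 2)*S) = -2 + (B**2 + (2 + S)*S) = -2 + (B**2 + S*(2 + S)) = -2 + B**2 + S*(2 + S))
(-(2 + 6))*(C(-7, 7) + n(5)) = (-(2 + 6))*((-2 + 7**2 + (-7)**2 + 2*(-7)) + 3) = (-1*8)*((-2 + 49 + 49 - 14) + 3) = -8*(82 + 3) = -8*85 = -680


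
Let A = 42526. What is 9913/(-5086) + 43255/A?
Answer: -50391327/54071809 ≈ -0.93193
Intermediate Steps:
9913/(-5086) + 43255/A = 9913/(-5086) + 43255/42526 = 9913*(-1/5086) + 43255*(1/42526) = -9913/5086 + 43255/42526 = -50391327/54071809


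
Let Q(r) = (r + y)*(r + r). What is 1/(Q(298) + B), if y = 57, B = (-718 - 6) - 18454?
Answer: 1/192402 ≈ 5.1974e-6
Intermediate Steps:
B = -19178 (B = -724 - 18454 = -19178)
Q(r) = 2*r*(57 + r) (Q(r) = (r + 57)*(r + r) = (57 + r)*(2*r) = 2*r*(57 + r))
1/(Q(298) + B) = 1/(2*298*(57 + 298) - 19178) = 1/(2*298*355 - 19178) = 1/(211580 - 19178) = 1/192402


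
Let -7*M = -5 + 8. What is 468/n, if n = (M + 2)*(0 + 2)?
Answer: 1638/11 ≈ 148.91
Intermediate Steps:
M = -3/7 (M = -(-5 + 8)/7 = -1/7*3 = -3/7 ≈ -0.42857)
n = 22/7 (n = (-3/7 + 2)*(0 + 2) = (11/7)*2 = 22/7 ≈ 3.1429)
468/n = 468/(22/7) = 468*(7/22) = 1638/11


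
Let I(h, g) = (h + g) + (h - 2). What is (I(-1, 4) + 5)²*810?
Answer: 20250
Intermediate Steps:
I(h, g) = -2 + g + 2*h (I(h, g) = (g + h) + (-2 + h) = -2 + g + 2*h)
(I(-1, 4) + 5)²*810 = ((-2 + 4 + 2*(-1)) + 5)²*810 = ((-2 + 4 - 2) + 5)²*810 = (0 + 5)²*810 = 5²*810 = 25*810 = 20250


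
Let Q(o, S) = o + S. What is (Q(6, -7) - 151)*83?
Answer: -12616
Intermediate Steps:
Q(o, S) = S + o
(Q(6, -7) - 151)*83 = ((-7 + 6) - 151)*83 = (-1 - 151)*83 = -152*83 = -12616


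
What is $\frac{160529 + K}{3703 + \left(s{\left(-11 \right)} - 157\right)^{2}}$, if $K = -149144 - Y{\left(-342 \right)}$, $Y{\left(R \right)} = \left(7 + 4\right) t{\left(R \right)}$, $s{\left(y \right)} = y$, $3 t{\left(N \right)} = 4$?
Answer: $\frac{4873}{13683} \approx 0.35614$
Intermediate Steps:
$t{\left(N \right)} = \frac{4}{3}$ ($t{\left(N \right)} = \frac{1}{3} \cdot 4 = \frac{4}{3}$)
$Y{\left(R \right)} = \frac{44}{3}$ ($Y{\left(R \right)} = \left(7 + 4\right) \frac{4}{3} = 11 \cdot \frac{4}{3} = \frac{44}{3}$)
$K = - \frac{447476}{3}$ ($K = -149144 - \frac{44}{3} = - \frac{447476}{3} \approx -1.4916 \cdot 10^{5}$)
$\frac{160529 + K}{3703 + \left(s{\left(-11 \right)} - 157\right)^{2}} = \frac{160529 - \frac{447476}{3}}{3703 + \left(-11 - 157\right)^{2}} = \frac{34111}{3 \left(3703 + \left(-168\right)^{2}\right)} = \frac{34111}{3 \left(3703 + 28224\right)} = \frac{34111}{3 \cdot 31927} = \frac{34111}{3} \cdot \frac{1}{31927} = \frac{4873}{13683}$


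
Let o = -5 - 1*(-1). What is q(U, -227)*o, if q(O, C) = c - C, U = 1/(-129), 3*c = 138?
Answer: -1092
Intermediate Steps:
c = 46 (c = (⅓)*138 = 46)
U = -1/129 ≈ -0.0077519
q(O, C) = 46 - C
o = -4 (o = -5 + 1 = -4)
q(U, -227)*o = (46 - 1*(-227))*(-4) = (46 + 227)*(-4) = 273*(-4) = -1092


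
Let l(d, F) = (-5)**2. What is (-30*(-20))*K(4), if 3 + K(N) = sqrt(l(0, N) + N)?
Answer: -1800 + 600*sqrt(29) ≈ 1431.1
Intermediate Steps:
l(d, F) = 25
K(N) = -3 + sqrt(25 + N)
(-30*(-20))*K(4) = (-30*(-20))*(-3 + sqrt(25 + 4)) = 600*(-3 + sqrt(29)) = -1800 + 600*sqrt(29)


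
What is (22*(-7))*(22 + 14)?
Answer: -5544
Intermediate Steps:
(22*(-7))*(22 + 14) = -154*36 = -5544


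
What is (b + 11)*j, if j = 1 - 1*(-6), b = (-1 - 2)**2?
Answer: 140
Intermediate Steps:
b = 9 (b = (-3)**2 = 9)
j = 7 (j = 1 + 6 = 7)
(b + 11)*j = (9 + 11)*7 = 20*7 = 140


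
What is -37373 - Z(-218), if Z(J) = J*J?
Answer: -84897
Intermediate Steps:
Z(J) = J²
-37373 - Z(-218) = -37373 - 1*(-218)² = -37373 - 1*47524 = -37373 - 47524 = -84897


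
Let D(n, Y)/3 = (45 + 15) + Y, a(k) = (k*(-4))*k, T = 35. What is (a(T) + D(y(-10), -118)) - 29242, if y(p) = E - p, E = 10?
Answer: -34316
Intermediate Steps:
y(p) = 10 - p
a(k) = -4*k**2 (a(k) = (-4*k)*k = -4*k**2)
D(n, Y) = 180 + 3*Y (D(n, Y) = 3*((45 + 15) + Y) = 3*(60 + Y) = 180 + 3*Y)
(a(T) + D(y(-10), -118)) - 29242 = (-4*35**2 + (180 + 3*(-118))) - 29242 = (-4*1225 + (180 - 354)) - 29242 = (-4900 - 174) - 29242 = -5074 - 29242 = -34316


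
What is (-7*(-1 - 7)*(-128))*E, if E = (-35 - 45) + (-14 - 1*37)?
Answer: 939008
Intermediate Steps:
E = -131 (E = -80 + (-14 - 37) = -80 - 51 = -131)
(-7*(-1 - 7)*(-128))*E = (-7*(-1 - 7)*(-128))*(-131) = (-7*(-8)*(-128))*(-131) = (56*(-128))*(-131) = -7168*(-131) = 939008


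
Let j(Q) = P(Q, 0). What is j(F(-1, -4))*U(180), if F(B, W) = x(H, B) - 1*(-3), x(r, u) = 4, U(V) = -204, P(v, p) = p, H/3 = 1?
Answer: 0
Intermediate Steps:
H = 3 (H = 3*1 = 3)
F(B, W) = 7 (F(B, W) = 4 - 1*(-3) = 4 + 3 = 7)
j(Q) = 0
j(F(-1, -4))*U(180) = 0*(-204) = 0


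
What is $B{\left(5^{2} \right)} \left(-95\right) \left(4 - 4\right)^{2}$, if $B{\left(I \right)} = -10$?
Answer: $0$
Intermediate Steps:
$B{\left(5^{2} \right)} \left(-95\right) \left(4 - 4\right)^{2} = \left(-10\right) \left(-95\right) \left(4 - 4\right)^{2} = 950 \cdot 0^{2} = 950 \cdot 0 = 0$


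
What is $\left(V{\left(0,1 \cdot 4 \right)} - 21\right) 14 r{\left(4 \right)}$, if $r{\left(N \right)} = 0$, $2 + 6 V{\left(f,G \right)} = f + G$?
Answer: $0$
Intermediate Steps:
$V{\left(f,G \right)} = - \frac{1}{3} + \frac{G}{6} + \frac{f}{6}$ ($V{\left(f,G \right)} = - \frac{1}{3} + \frac{f + G}{6} = - \frac{1}{3} + \frac{G + f}{6} = - \frac{1}{3} + \left(\frac{G}{6} + \frac{f}{6}\right) = - \frac{1}{3} + \frac{G}{6} + \frac{f}{6}$)
$\left(V{\left(0,1 \cdot 4 \right)} - 21\right) 14 r{\left(4 \right)} = \left(\left(- \frac{1}{3} + \frac{1 \cdot 4}{6} + \frac{1}{6} \cdot 0\right) - 21\right) 14 \cdot 0 = \left(\left(- \frac{1}{3} + \frac{1}{6} \cdot 4 + 0\right) - 21\right) 0 = \left(\left(- \frac{1}{3} + \frac{2}{3} + 0\right) - 21\right) 0 = \left(\frac{1}{3} - 21\right) 0 = \left(- \frac{62}{3}\right) 0 = 0$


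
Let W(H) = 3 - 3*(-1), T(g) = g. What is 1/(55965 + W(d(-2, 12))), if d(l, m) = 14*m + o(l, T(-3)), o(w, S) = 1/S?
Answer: 1/55971 ≈ 1.7866e-5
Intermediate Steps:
d(l, m) = -⅓ + 14*m (d(l, m) = 14*m + 1/(-3) = 14*m - ⅓ = -⅓ + 14*m)
W(H) = 6 (W(H) = 3 + 3 = 6)
1/(55965 + W(d(-2, 12))) = 1/(55965 + 6) = 1/55971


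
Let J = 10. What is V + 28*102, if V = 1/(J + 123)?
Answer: 379849/133 ≈ 2856.0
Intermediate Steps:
V = 1/133 (V = 1/(10 + 123) = 1/133 ≈ 0.0075188)
V + 28*102 = 1/133 + 28*102 = 1/133 + 2856 = 379849/133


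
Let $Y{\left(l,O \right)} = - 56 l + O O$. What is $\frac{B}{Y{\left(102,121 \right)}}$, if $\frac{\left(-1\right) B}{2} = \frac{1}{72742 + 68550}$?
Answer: $- \frac{1}{630798134} \approx -1.5853 \cdot 10^{-9}$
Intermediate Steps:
$Y{\left(l,O \right)} = O^{2} - 56 l$ ($Y{\left(l,O \right)} = - 56 l + O^{2} = O^{2} - 56 l$)
$B = - \frac{1}{70646}$ ($B = - \frac{2}{72742 + 68550} = - \frac{2}{141292} = \left(-2\right) \frac{1}{141292} = - \frac{1}{70646} \approx -1.4155 \cdot 10^{-5}$)
$\frac{B}{Y{\left(102,121 \right)}} = - \frac{1}{70646 \left(121^{2} - 5712\right)} = - \frac{1}{70646 \left(14641 - 5712\right)} = - \frac{1}{70646 \cdot 8929} = \left(- \frac{1}{70646}\right) \frac{1}{8929} = - \frac{1}{630798134}$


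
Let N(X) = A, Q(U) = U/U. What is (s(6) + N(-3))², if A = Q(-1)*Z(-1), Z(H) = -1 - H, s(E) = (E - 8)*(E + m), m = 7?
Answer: 676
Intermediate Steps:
Q(U) = 1
s(E) = (-8 + E)*(7 + E) (s(E) = (E - 8)*(E + 7) = (-8 + E)*(7 + E))
A = 0 (A = 1*(-1 - 1*(-1)) = 1*(-1 + 1) = 1*0 = 0)
N(X) = 0
(s(6) + N(-3))² = ((-56 + 6² - 1*6) + 0)² = ((-56 + 36 - 6) + 0)² = (-26 + 0)² = (-26)² = 676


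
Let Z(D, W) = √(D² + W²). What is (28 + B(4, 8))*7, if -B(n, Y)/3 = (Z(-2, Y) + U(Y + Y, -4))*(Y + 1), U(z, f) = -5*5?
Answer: 4921 - 378*√17 ≈ 3362.5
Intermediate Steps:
U(z, f) = -25
B(n, Y) = -3*(1 + Y)*(-25 + √(4 + Y²)) (B(n, Y) = -3*(√((-2)² + Y²) - 25)*(Y + 1) = -3*(√(4 + Y²) - 25)*(1 + Y) = -3*(-25 + √(4 + Y²))*(1 + Y) = -3*(1 + Y)*(-25 + √(4 + Y²)))
(28 + B(4, 8))*7 = (28 + (75 - 3*√(4 + 8²) + 75*8 - 3*8*√(4 + 8²)))*7 = (28 + (75 - 3*√(4 + 64) + 600 - 3*8*√(4 + 64)))*7 = (28 + (75 - 6*√17 + 600 - 3*8*√68))*7 = (28 + (75 - 6*√17 + 600 - 3*8*2*√17))*7 = (28 + (75 - 6*√17 + 600 - 48*√17))*7 = (28 + (675 - 54*√17))*7 = (703 - 54*√17)*7 = 4921 - 378*√17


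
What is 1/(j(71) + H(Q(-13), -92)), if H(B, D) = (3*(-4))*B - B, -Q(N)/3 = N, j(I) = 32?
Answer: -1/475 ≈ -0.0021053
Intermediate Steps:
Q(N) = -3*N
H(B, D) = -13*B (H(B, D) = -12*B - B = -13*B)
1/(j(71) + H(Q(-13), -92)) = 1/(32 - (-39)*(-13)) = 1/(32 - 13*39) = 1/(32 - 507) = 1/(-475) = -1/475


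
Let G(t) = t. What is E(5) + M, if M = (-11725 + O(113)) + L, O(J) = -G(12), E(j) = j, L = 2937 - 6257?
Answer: -15052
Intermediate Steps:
L = -3320
O(J) = -12 (O(J) = -1*12 = -12)
M = -15057 (M = (-11725 - 12) - 3320 = -11737 - 3320 = -15057)
E(5) + M = 5 - 15057 = -15052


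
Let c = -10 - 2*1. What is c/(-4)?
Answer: 3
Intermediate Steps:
c = -12 (c = -10 - 2 = -12)
c/(-4) = -12/(-4) = -12*(-1/4) = 3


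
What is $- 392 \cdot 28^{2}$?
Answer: $-307328$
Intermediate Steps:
$- 392 \cdot 28^{2} = \left(-392\right) 784 = -307328$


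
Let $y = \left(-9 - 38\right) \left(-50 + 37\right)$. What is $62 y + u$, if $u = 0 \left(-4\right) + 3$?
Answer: $37885$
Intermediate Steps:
$u = 3$ ($u = 0 + 3 = 3$)
$y = 611$ ($y = \left(-47\right) \left(-13\right) = 611$)
$62 y + u = 62 \cdot 611 + 3 = 37882 + 3 = 37885$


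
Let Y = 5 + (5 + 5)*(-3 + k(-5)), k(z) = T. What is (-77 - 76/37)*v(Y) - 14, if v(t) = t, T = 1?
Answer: 43357/37 ≈ 1171.8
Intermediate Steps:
k(z) = 1
Y = -15 (Y = 5 + (5 + 5)*(-3 + 1) = 5 + 10*(-2) = 5 - 20 = -15)
(-77 - 76/37)*v(Y) - 14 = (-77 - 76/37)*(-15) - 14 = -2925/37*(-15) - 14 = 43875/37 - 14 = 43357/37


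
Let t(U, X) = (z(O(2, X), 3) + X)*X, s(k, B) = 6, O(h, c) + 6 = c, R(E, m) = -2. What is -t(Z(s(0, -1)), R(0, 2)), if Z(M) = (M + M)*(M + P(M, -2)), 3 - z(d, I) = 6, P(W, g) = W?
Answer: -10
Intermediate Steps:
O(h, c) = -6 + c
z(d, I) = -3 (z(d, I) = 3 - 1*6 = 3 - 6 = -3)
Z(M) = 4*M² (Z(M) = (M + M)*(M + M) = (2*M)*(2*M) = 4*M²)
t(U, X) = X*(-3 + X) (t(U, X) = (-3 + X)*X = X*(-3 + X))
-t(Z(s(0, -1)), R(0, 2)) = -(-2)*(-3 - 2) = -(-2)*(-5) = -1*10 = -10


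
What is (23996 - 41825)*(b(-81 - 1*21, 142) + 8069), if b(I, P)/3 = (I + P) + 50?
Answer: -148676031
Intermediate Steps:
b(I, P) = 150 + 3*I + 3*P (b(I, P) = 3*((I + P) + 50) = 3*(50 + I + P) = 150 + 3*I + 3*P)
(23996 - 41825)*(b(-81 - 1*21, 142) + 8069) = (23996 - 41825)*((150 + 3*(-81 - 1*21) + 3*142) + 8069) = -17829*((150 + 3*(-81 - 21) + 426) + 8069) = -17829*((150 + 3*(-102) + 426) + 8069) = -17829*((150 - 306 + 426) + 8069) = -17829*(270 + 8069) = -17829*8339 = -148676031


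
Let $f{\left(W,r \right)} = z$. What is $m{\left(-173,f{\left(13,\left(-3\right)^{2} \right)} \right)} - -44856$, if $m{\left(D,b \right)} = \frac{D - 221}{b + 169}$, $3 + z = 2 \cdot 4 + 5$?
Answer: $\frac{8028830}{179} \approx 44854.0$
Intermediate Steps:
$z = 10$ ($z = -3 + \left(2 \cdot 4 + 5\right) = -3 + \left(8 + 5\right) = -3 + 13 = 10$)
$f{\left(W,r \right)} = 10$
$m{\left(D,b \right)} = \frac{-221 + D}{169 + b}$
$m{\left(-173,f{\left(13,\left(-3\right)^{2} \right)} \right)} - -44856 = \frac{-221 - 173}{169 + 10} - -44856 = \frac{1}{179} \left(-394\right) + 44856 = - \frac{394}{179} + 44856 = \frac{8028830}{179}$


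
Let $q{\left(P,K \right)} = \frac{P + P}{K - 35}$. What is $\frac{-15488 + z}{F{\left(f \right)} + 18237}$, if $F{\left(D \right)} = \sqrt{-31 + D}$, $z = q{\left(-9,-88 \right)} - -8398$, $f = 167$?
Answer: $- \frac{5301204108}{13636109353} + \frac{581368 \sqrt{34}}{13636109353} \approx -0.38851$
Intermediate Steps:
$q{\left(P,K \right)} = \frac{2 P}{-35 + K}$
$z = \frac{344324}{41}$ ($z = 2 \left(-9\right) \frac{1}{-35 - 88} - -8398 = 2 \left(-9\right) \frac{1}{-123} + 8398 = 2 \left(-9\right) \left(- \frac{1}{123}\right) + 8398 = \frac{6}{41} + 8398 = \frac{344324}{41} \approx 8398.1$)
$\frac{-15488 + z}{F{\left(f \right)} + 18237} = \frac{-15488 + \frac{344324}{41}}{\sqrt{-31 + 167} + 18237} = - \frac{290684}{41 \left(\sqrt{136} + 18237\right)} = - \frac{290684}{41 \left(2 \sqrt{34} + 18237\right)} = - \frac{290684}{41 \left(18237 + 2 \sqrt{34}\right)}$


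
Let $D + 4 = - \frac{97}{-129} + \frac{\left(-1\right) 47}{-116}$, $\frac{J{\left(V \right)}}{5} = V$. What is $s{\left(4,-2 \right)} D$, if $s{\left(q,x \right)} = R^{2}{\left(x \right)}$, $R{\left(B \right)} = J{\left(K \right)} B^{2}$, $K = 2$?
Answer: $- \frac{17016400}{3741} \approx -4548.6$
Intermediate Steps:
$J{\left(V \right)} = 5 V$
$R{\left(B \right)} = 10 B^{2}$ ($R{\left(B \right)} = 5 \cdot 2 B^{2} = 10 B^{2}$)
$s{\left(q,x \right)} = 100 x^{4}$ ($s{\left(q,x \right)} = \left(10 x^{2}\right)^{2} = 100 x^{4}$)
$D = - \frac{42541}{14964}$ ($D = -4 + \left(- \frac{97}{-129} + \frac{\left(-1\right) 47}{-116}\right) = -4 - - \frac{17315}{14964} = -4 + \left(\frac{97}{129} + \frac{47}{116}\right) = -4 + \frac{17315}{14964} = - \frac{42541}{14964} \approx -2.8429$)
$s{\left(4,-2 \right)} D = 100 \left(-2\right)^{4} \left(- \frac{42541}{14964}\right) = 100 \cdot 16 \left(- \frac{42541}{14964}\right) = 1600 \left(- \frac{42541}{14964}\right) = - \frac{17016400}{3741}$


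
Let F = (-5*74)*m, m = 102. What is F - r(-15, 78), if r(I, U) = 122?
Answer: -37862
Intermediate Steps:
F = -37740 (F = -5*74*102 = -370*102 = -37740)
F - r(-15, 78) = -37740 - 1*122 = -37740 - 122 = -37862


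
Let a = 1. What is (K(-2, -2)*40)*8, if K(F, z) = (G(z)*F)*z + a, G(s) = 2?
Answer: 2880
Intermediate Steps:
K(F, z) = 1 + 2*F*z (K(F, z) = (2*F)*z + 1 = 2*F*z + 1 = 1 + 2*F*z)
(K(-2, -2)*40)*8 = ((1 + 2*(-2)*(-2))*40)*8 = ((1 + 8)*40)*8 = (9*40)*8 = 360*8 = 2880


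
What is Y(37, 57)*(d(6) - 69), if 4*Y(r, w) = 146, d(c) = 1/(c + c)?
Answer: -60371/24 ≈ -2515.5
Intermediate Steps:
d(c) = 1/(2*c)
Y(r, w) = 73/2 (Y(r, w) = (1/4)*146 = 73/2)
Y(37, 57)*(d(6) - 69) = 73*((1/2)/6 - 69)/2 = 73*((1/2)*(1/6) - 69)/2 = 73*(1/12 - 69)/2 = (73/2)*(-827/12) = -60371/24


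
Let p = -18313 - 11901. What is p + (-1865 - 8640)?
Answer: -40719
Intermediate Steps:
p = -30214
p + (-1865 - 8640) = -30214 + (-1865 - 8640) = -30214 - 10505 = -40719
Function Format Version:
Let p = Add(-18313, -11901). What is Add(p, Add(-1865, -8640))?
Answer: -40719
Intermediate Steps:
p = -30214
Add(p, Add(-1865, -8640)) = Add(-30214, Add(-1865, -8640)) = Add(-30214, -10505) = -40719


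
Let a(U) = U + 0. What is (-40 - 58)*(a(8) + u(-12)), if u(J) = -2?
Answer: -588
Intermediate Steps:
a(U) = U
(-40 - 58)*(a(8) + u(-12)) = (-40 - 58)*(8 - 2) = -98*6 = -588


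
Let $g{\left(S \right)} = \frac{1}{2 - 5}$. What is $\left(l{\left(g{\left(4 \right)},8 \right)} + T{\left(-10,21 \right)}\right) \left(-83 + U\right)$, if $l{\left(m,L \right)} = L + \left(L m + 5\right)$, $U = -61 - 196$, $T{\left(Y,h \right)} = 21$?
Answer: $- \frac{31960}{3} \approx -10653.0$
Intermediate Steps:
$g{\left(S \right)} = - \frac{1}{3}$ ($g{\left(S \right)} = \frac{1}{-3} = - \frac{1}{3}$)
$U = -257$ ($U = -61 - 196 = -257$)
$l{\left(m,L \right)} = 5 + L + L m$ ($l{\left(m,L \right)} = L + \left(5 + L m\right) = 5 + L + L m$)
$\left(l{\left(g{\left(4 \right)},8 \right)} + T{\left(-10,21 \right)}\right) \left(-83 + U\right) = \left(\left(5 + 8 + 8 \left(- \frac{1}{3}\right)\right) + 21\right) \left(-83 - 257\right) = \left(\left(5 + 8 - \frac{8}{3}\right) + 21\right) \left(-340\right) = \left(\frac{31}{3} + 21\right) \left(-340\right) = \frac{94}{3} \left(-340\right) = - \frac{31960}{3}$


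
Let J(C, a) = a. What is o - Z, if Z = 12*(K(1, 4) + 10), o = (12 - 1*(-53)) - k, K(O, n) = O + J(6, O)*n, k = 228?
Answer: -343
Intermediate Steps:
K(O, n) = O + O*n
o = -163 (o = (12 - 1*(-53)) - 1*228 = (12 + 53) - 228 = 65 - 228 = -163)
Z = 180 (Z = 12*(1*(1 + 4) + 10) = 12*(1*5 + 10) = 12*(5 + 10) = 12*15 = 180)
o - Z = -163 - 1*180 = -163 - 180 = -343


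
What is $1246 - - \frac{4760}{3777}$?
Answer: $\frac{4710902}{3777} \approx 1247.3$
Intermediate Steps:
$1246 - - \frac{4760}{3777} = 1246 + \frac{4760}{3777} = \frac{4710902}{3777}$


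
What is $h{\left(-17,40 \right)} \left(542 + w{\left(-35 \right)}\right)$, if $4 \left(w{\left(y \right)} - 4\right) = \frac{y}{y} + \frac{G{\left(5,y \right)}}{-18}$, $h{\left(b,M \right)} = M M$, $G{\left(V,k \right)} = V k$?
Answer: $\frac{7901000}{9} \approx 8.7789 \cdot 10^{5}$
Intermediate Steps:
$h{\left(b,M \right)} = M^{2}$
$w{\left(y \right)} = \frac{17}{4} - \frac{5 y}{72}$ ($w{\left(y \right)} = 4 + \frac{\frac{y}{y} + \frac{5 y}{-18}}{4} = 4 + \frac{1 + 5 y \left(- \frac{1}{18}\right)}{4} = 4 + \frac{1 - \frac{5 y}{18}}{4} = 4 - \left(- \frac{1}{4} + \frac{5 y}{72}\right) = \frac{17}{4} - \frac{5 y}{72}$)
$h{\left(-17,40 \right)} \left(542 + w{\left(-35 \right)}\right) = 40^{2} \left(542 + \left(\frac{17}{4} - - \frac{175}{72}\right)\right) = 1600 \left(542 + \left(\frac{17}{4} + \frac{175}{72}\right)\right) = 1600 \left(542 + \frac{481}{72}\right) = 1600 \cdot \frac{39505}{72} = \frac{7901000}{9}$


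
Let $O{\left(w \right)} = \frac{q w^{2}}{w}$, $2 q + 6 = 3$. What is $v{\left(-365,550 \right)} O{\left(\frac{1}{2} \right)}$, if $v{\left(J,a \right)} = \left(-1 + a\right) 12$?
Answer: $-4941$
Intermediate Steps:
$q = - \frac{3}{2}$ ($q = -3 + \frac{1}{2} \cdot 3 = -3 + \frac{3}{2} = - \frac{3}{2} \approx -1.5$)
$O{\left(w \right)} = - \frac{3 w}{2}$ ($O{\left(w \right)} = \frac{\left(- \frac{3}{2}\right) w^{2}}{w} = - \frac{3 w}{2}$)
$v{\left(J,a \right)} = -12 + 12 a$
$v{\left(-365,550 \right)} O{\left(\frac{1}{2} \right)} = \left(-12 + 12 \cdot 550\right) \left(- \frac{3}{2 \cdot 2}\right) = \left(-12 + 6600\right) \left(\left(- \frac{3}{2}\right) \frac{1}{2}\right) = 6588 \left(- \frac{3}{4}\right) = -4941$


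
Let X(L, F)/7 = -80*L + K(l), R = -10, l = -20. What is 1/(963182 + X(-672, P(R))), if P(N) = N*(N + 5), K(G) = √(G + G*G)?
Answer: 669751/897132794692 - 7*√95/897132794692 ≈ 7.4647e-7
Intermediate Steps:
K(G) = √(G + G²)
P(N) = N*(5 + N)
X(L, F) = -560*L + 14*√95 (X(L, F) = 7*(-80*L + √(-20*(1 - 20))) = 7*(-80*L + √(-20*(-19))) = 7*(-80*L + √380) = 7*(-80*L + 2*√95) = -560*L + 14*√95)
1/(963182 + X(-672, P(R))) = 1/(963182 + (-560*(-672) + 14*√95)) = 1/(963182 + (376320 + 14*√95)) = 1/(1339502 + 14*√95)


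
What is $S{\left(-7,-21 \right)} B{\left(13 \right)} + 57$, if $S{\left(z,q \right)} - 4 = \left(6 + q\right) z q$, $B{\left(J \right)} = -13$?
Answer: $28670$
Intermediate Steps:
$S{\left(z,q \right)} = 4 + q z \left(6 + q\right)$ ($S{\left(z,q \right)} = 4 + \left(6 + q\right) z q = 4 + z \left(6 + q\right) q = 4 + q z \left(6 + q\right)$)
$S{\left(-7,-21 \right)} B{\left(13 \right)} + 57 = \left(4 - 7 \left(-21\right)^{2} + 6 \left(-21\right) \left(-7\right)\right) \left(-13\right) + 57 = \left(4 - 3087 + 882\right) \left(-13\right) + 57 = \left(-2201\right) \left(-13\right) + 57 = 28613 + 57 = 28670$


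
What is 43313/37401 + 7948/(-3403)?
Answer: -149869009/127275603 ≈ -1.1775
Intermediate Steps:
43313/37401 + 7948/(-3403) = 43313*(1/37401) + 7948*(-1/3403) = 43313/37401 - 7948/3403 = -149869009/127275603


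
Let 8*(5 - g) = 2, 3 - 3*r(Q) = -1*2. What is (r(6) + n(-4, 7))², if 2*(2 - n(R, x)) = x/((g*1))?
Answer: 27889/3249 ≈ 8.5839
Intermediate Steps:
r(Q) = 5/3 (r(Q) = 1 - (-1)*2/3 = 1 - ⅓*(-2) = 1 + ⅔ = 5/3)
g = 19/4 (g = 5 - ⅛*2 = 5 - ¼ = 19/4 ≈ 4.7500)
n(R, x) = 2 - 2*x/19 (n(R, x) = 2 - x/(2*((19/4)*1)) = 2 - x/(2*19/4) = 2 - x*4/(2*19) = 2 - 2*x/19)
(r(6) + n(-4, 7))² = (5/3 + (2 - 2/19*7))² = (5/3 + (2 - 14/19))² = (5/3 + 24/19)² = (167/57)² = 27889/3249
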